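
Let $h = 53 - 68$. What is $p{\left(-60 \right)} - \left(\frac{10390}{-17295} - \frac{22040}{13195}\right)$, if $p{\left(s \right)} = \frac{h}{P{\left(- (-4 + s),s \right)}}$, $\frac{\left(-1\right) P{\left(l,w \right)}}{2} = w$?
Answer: $\frac{5404159}{2518152} \approx 2.1461$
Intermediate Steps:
$P{\left(l,w \right)} = - 2 w$
$h = -15$ ($h = 53 - 68 = -15$)
$p{\left(s \right)} = \frac{15}{2 s}$ ($p{\left(s \right)} = - \frac{15}{\left(-2\right) s} = - 15 \left(- \frac{1}{2 s}\right) = \frac{15}{2 s}$)
$p{\left(-60 \right)} - \left(\frac{10390}{-17295} - \frac{22040}{13195}\right) = \frac{15}{2 \left(-60\right)} - \left(\frac{10390}{-17295} - \frac{22040}{13195}\right) = \frac{15}{2} \left(- \frac{1}{60}\right) - \left(10390 \left(- \frac{1}{17295}\right) - \frac{152}{91}\right) = - \frac{1}{8} - \left(- \frac{2078}{3459} - \frac{152}{91}\right) = - \frac{1}{8} - - \frac{714866}{314769} = - \frac{1}{8} + \frac{714866}{314769} = \frac{5404159}{2518152}$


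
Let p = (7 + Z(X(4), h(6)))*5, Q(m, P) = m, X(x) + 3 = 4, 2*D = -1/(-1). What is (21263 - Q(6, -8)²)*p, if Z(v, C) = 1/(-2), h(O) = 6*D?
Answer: 1379755/2 ≈ 6.8988e+5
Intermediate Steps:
D = ½ (D = (-1/(-1))/2 = (-1*(-1))/2 = (½)*1 = ½ ≈ 0.50000)
X(x) = 1 (X(x) = -3 + 4 = 1)
h(O) = 3 (h(O) = 6*(½) = 3)
Z(v, C) = -½
p = 65/2 (p = (7 - ½)*5 = (13/2)*5 = 65/2 ≈ 32.500)
(21263 - Q(6, -8)²)*p = (21263 - 1*6²)*(65/2) = (21263 - 1*36)*(65/2) = (21263 - 36)*(65/2) = 21227*(65/2) = 1379755/2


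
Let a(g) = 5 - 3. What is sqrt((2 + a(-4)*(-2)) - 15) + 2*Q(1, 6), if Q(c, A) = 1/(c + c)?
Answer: 1 + I*sqrt(17) ≈ 1.0 + 4.1231*I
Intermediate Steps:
a(g) = 2
Q(c, A) = 1/(2*c)
sqrt((2 + a(-4)*(-2)) - 15) + 2*Q(1, 6) = sqrt((2 + 2*(-2)) - 15) + 2*((1/2)/1) = sqrt((2 - 4) - 15) + 2*((1/2)*1) = sqrt(-2 - 15) + 2*(1/2) = sqrt(-17) + 1 = I*sqrt(17) + 1 = 1 + I*sqrt(17)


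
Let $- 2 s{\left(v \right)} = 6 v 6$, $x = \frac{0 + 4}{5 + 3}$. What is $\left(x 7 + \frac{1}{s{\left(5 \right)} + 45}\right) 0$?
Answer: $0$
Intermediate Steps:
$x = \frac{1}{2}$ ($x = \frac{4}{8} = 4 \cdot \frac{1}{8} = \frac{1}{2} \approx 0.5$)
$s{\left(v \right)} = - 18 v$ ($s{\left(v \right)} = - \frac{6 v 6}{2} = - \frac{36 v}{2} = - 18 v$)
$\left(x 7 + \frac{1}{s{\left(5 \right)} + 45}\right) 0 = \left(\frac{1}{2} \cdot 7 + \frac{1}{\left(-18\right) 5 + 45}\right) 0 = \left(\frac{7}{2} + \frac{1}{-90 + 45}\right) 0 = \left(\frac{7}{2} + \frac{1}{-45}\right) 0 = \left(\frac{7}{2} - \frac{1}{45}\right) 0 = \frac{313}{90} \cdot 0 = 0$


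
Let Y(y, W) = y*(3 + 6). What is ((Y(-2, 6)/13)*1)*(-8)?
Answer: 144/13 ≈ 11.077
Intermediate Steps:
Y(y, W) = 9*y (Y(y, W) = y*9 = 9*y)
((Y(-2, 6)/13)*1)*(-8) = (((9*(-2))/13)*1)*(-8) = (-18*1/13*1)*(-8) = -18/13*1*(-8) = -18/13*(-8) = 144/13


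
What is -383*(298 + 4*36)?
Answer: -169286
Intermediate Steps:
-383*(298 + 4*36) = -383*(298 + 144) = -383*442 = -169286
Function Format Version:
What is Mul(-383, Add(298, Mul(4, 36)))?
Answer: -169286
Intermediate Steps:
Mul(-383, Add(298, Mul(4, 36))) = Mul(-383, Add(298, 144)) = Mul(-383, 442) = -169286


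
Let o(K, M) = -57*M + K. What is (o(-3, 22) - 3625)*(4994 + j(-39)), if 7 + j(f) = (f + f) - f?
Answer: -24156136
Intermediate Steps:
j(f) = -7 + f (j(f) = -7 + ((f + f) - f) = -7 + (2*f - f) = -7 + f)
o(K, M) = K - 57*M
(o(-3, 22) - 3625)*(4994 + j(-39)) = ((-3 - 57*22) - 3625)*(4994 + (-7 - 39)) = ((-3 - 1254) - 3625)*(4994 - 46) = (-1257 - 3625)*4948 = -4882*4948 = -24156136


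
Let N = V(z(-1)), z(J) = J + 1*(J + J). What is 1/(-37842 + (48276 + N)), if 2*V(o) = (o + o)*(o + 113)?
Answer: 1/10104 ≈ 9.8971e-5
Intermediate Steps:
z(J) = 3*J (z(J) = J + 1*(2*J) = J + 2*J = 3*J)
V(o) = o*(113 + o) (V(o) = ((o + o)*(o + 113))/2 = ((2*o)*(113 + o))/2 = (2*o*(113 + o))/2 = o*(113 + o))
N = -330 (N = (3*(-1))*(113 + 3*(-1)) = -3*(113 - 3) = -3*110 = -330)
1/(-37842 + (48276 + N)) = 1/(-37842 + (48276 - 330)) = 1/(-37842 + 47946) = 1/10104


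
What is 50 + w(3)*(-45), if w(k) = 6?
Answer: -220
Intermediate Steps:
50 + w(3)*(-45) = 50 + 6*(-45) = 50 - 270 = -220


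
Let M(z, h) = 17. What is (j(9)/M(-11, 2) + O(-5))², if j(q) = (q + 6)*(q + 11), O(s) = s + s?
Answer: 16900/289 ≈ 58.478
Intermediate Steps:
O(s) = 2*s
j(q) = (6 + q)*(11 + q)
(j(9)/M(-11, 2) + O(-5))² = ((66 + 9² + 17*9)/17 + 2*(-5))² = ((66 + 81 + 153)*(1/17) - 10)² = (300*(1/17) - 10)² = (300/17 - 10)² = (130/17)² = 16900/289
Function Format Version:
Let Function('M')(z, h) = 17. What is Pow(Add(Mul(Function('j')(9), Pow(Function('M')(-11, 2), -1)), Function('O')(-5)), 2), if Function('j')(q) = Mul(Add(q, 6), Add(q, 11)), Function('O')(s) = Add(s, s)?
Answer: Rational(16900, 289) ≈ 58.478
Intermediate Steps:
Function('O')(s) = Mul(2, s)
Function('j')(q) = Mul(Add(6, q), Add(11, q))
Pow(Add(Mul(Function('j')(9), Pow(Function('M')(-11, 2), -1)), Function('O')(-5)), 2) = Pow(Add(Mul(Add(66, Pow(9, 2), Mul(17, 9)), Pow(17, -1)), Mul(2, -5)), 2) = Pow(Add(Mul(Add(66, 81, 153), Rational(1, 17)), -10), 2) = Pow(Add(Mul(300, Rational(1, 17)), -10), 2) = Pow(Add(Rational(300, 17), -10), 2) = Pow(Rational(130, 17), 2) = Rational(16900, 289)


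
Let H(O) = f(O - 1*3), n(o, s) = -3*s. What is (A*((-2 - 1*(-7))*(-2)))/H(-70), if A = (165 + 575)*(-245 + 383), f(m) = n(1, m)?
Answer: -340400/73 ≈ -4663.0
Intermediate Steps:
f(m) = -3*m
A = 102120 (A = 740*138 = 102120)
H(O) = 9 - 3*O (H(O) = -3*(O - 1*3) = -3*(O - 3) = -3*(-3 + O) = 9 - 3*O)
(A*((-2 - 1*(-7))*(-2)))/H(-70) = (102120*((-2 - 1*(-7))*(-2)))/(9 - 3*(-70)) = (102120*((-2 + 7)*(-2)))/(9 + 210) = (102120*(5*(-2)))/219 = (102120*(-10))*(1/219) = -1021200*1/219 = -340400/73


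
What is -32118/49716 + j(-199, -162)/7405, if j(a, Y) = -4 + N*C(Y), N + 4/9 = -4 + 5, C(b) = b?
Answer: -40417849/61357830 ≈ -0.65872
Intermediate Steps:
N = 5/9 (N = -4/9 + (-4 + 5) = -4/9 + 1 = 5/9 ≈ 0.55556)
j(a, Y) = -4 + 5*Y/9
-32118/49716 + j(-199, -162)/7405 = -32118/49716 + (-4 + (5/9)*(-162))/7405 = -32118*1/49716 + (-4 - 90)*(1/7405) = -5353/8286 - 94*1/7405 = -5353/8286 - 94/7405 = -40417849/61357830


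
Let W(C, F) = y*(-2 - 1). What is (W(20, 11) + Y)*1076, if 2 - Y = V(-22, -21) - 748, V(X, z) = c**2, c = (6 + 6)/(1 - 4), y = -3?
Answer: 799468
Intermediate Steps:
c = -4 (c = 12/(-3) = 12*(-1/3) = -4)
W(C, F) = 9 (W(C, F) = -3*(-2 - 1) = -3*(-3) = 9)
V(X, z) = 16 (V(X, z) = (-4)**2 = 16)
Y = 734 (Y = 2 - (16 - 748) = 2 - 1*(-732) = 2 + 732 = 734)
(W(20, 11) + Y)*1076 = (9 + 734)*1076 = 743*1076 = 799468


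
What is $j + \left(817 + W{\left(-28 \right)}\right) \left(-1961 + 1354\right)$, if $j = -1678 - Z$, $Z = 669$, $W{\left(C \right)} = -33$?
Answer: $-478235$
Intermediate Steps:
$j = -2347$ ($j = -1678 - 669 = -2347$)
$j + \left(817 + W{\left(-28 \right)}\right) \left(-1961 + 1354\right) = -2347 + \left(817 - 33\right) \left(-1961 + 1354\right) = -2347 + 784 \left(-607\right) = -2347 - 475888 = -478235$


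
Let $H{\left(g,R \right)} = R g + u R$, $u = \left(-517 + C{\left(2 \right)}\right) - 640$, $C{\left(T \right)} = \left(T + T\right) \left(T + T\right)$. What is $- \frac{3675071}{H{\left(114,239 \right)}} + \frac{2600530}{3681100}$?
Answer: $\frac{1416661174819}{90353703830} \approx 15.679$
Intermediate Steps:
$C{\left(T \right)} = 4 T^{2}$ ($C{\left(T \right)} = 2 T 2 T = 4 T^{2}$)
$u = -1141$ ($u = \left(-517 + 4 \cdot 2^{2}\right) - 640 = \left(-517 + 4 \cdot 4\right) - 640 = \left(-517 + 16\right) - 640 = -501 - 640 = -1141$)
$H{\left(g,R \right)} = - 1141 R + R g$ ($H{\left(g,R \right)} = R g - 1141 R = - 1141 R + R g$)
$- \frac{3675071}{H{\left(114,239 \right)}} + \frac{2600530}{3681100} = - \frac{3675071}{239 \left(-1141 + 114\right)} + \frac{2600530}{3681100} = - \frac{3675071}{239 \left(-1027\right)} + 2600530 \cdot \frac{1}{3681100} = - \frac{3675071}{-245453} + \frac{260053}{368110} = \left(-3675071\right) \left(- \frac{1}{245453}\right) + \frac{260053}{368110} = \frac{3675071}{245453} + \frac{260053}{368110} = \frac{1416661174819}{90353703830}$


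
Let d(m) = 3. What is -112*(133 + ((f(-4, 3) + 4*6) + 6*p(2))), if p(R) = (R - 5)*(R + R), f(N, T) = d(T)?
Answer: -9856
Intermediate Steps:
f(N, T) = 3
p(R) = 2*R*(-5 + R) (p(R) = (-5 + R)*(2*R) = 2*R*(-5 + R))
-112*(133 + ((f(-4, 3) + 4*6) + 6*p(2))) = -112*(133 + ((3 + 4*6) + 6*(2*2*(-5 + 2)))) = -112*(133 + ((3 + 24) + 6*(2*2*(-3)))) = -112*(133 + (27 + 6*(-12))) = -112*(133 + (27 - 72)) = -112*(133 - 45) = -112*88 = -9856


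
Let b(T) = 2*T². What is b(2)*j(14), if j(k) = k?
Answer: 112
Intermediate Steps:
b(2)*j(14) = (2*2²)*14 = (2*4)*14 = 8*14 = 112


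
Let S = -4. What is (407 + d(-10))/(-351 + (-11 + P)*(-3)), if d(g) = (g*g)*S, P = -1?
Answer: -1/45 ≈ -0.022222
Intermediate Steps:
d(g) = -4*g² (d(g) = (g*g)*(-4) = g²*(-4) = -4*g²)
(407 + d(-10))/(-351 + (-11 + P)*(-3)) = (407 - 4*(-10)²)/(-351 + (-11 - 1)*(-3)) = (407 - 4*100)/(-351 - 12*(-3)) = (407 - 400)/(-351 + 36) = 7/(-315) = 7*(-1/315) = -1/45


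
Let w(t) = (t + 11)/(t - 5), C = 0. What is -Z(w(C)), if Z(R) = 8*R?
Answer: 88/5 ≈ 17.600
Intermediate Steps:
w(t) = (11 + t)/(-5 + t)
-Z(w(C)) = -8*(11 + 0)/(-5 + 0) = -8*11/(-5) = -8*(-⅕*11) = -8*(-11)/5 = -1*(-88/5) = 88/5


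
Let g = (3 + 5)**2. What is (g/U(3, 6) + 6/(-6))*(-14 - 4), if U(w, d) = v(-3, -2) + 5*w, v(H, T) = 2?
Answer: -846/17 ≈ -49.765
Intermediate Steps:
g = 64 (g = 8**2 = 64)
U(w, d) = 2 + 5*w
(g/U(3, 6) + 6/(-6))*(-14 - 4) = (64/(2 + 5*3) + 6/(-6))*(-14 - 4) = (64/(2 + 15) + 6*(-1/6))*(-18) = (64/17 - 1)*(-18) = (47/17)*(-18) = -846/17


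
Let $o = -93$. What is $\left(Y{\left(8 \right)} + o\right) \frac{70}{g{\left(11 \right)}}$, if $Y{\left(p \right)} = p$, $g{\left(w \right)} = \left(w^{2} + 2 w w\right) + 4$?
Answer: $- \frac{5950}{367} \approx -16.213$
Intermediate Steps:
$g{\left(w \right)} = 4 + 3 w^{2}$ ($g{\left(w \right)} = \left(w^{2} + 2 w^{2}\right) + 4 = 3 w^{2} + 4 = 4 + 3 w^{2}$)
$\left(Y{\left(8 \right)} + o\right) \frac{70}{g{\left(11 \right)}} = \left(8 - 93\right) \frac{70}{4 + 3 \cdot 11^{2}} = - 85 \frac{70}{4 + 3 \cdot 121} = - 85 \frac{70}{4 + 363} = - 85 \cdot \frac{70}{367} = - 85 \cdot 70 \cdot \frac{1}{367} = \left(-85\right) \frac{70}{367} = - \frac{5950}{367}$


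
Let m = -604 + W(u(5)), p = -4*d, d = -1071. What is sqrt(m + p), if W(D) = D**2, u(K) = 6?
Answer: 2*sqrt(929) ≈ 60.959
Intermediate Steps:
p = 4284 (p = -4*(-1071) = 4284)
m = -568 (m = -604 + 6**2 = -604 + 36 = -568)
sqrt(m + p) = sqrt(-568 + 4284) = sqrt(3716) = 2*sqrt(929)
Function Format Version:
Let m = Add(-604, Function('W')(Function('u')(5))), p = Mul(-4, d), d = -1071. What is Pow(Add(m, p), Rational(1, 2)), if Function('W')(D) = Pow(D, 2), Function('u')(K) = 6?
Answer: Mul(2, Pow(929, Rational(1, 2))) ≈ 60.959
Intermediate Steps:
p = 4284 (p = Mul(-4, -1071) = 4284)
m = -568 (m = Add(-604, Pow(6, 2)) = Add(-604, 36) = -568)
Pow(Add(m, p), Rational(1, 2)) = Pow(Add(-568, 4284), Rational(1, 2)) = Pow(3716, Rational(1, 2)) = Mul(2, Pow(929, Rational(1, 2)))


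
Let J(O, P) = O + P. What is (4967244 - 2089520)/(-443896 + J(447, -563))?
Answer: -719431/111003 ≈ -6.4812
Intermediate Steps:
(4967244 - 2089520)/(-443896 + J(447, -563)) = (4967244 - 2089520)/(-443896 + (447 - 563)) = 2877724/(-443896 - 116) = 2877724/(-444012) = 2877724*(-1/444012) = -719431/111003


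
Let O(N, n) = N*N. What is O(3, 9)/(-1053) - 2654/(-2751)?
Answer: 102589/107289 ≈ 0.95619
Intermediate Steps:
O(N, n) = N²
O(3, 9)/(-1053) - 2654/(-2751) = 3²/(-1053) - 2654/(-2751) = 9*(-1/1053) - 2654*(-1/2751) = -1/117 + 2654/2751 = 102589/107289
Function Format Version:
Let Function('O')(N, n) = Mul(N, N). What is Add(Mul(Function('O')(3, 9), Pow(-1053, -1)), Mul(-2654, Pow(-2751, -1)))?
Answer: Rational(102589, 107289) ≈ 0.95619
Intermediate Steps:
Function('O')(N, n) = Pow(N, 2)
Add(Mul(Function('O')(3, 9), Pow(-1053, -1)), Mul(-2654, Pow(-2751, -1))) = Add(Mul(Pow(3, 2), Pow(-1053, -1)), Mul(-2654, Pow(-2751, -1))) = Add(Mul(9, Rational(-1, 1053)), Mul(-2654, Rational(-1, 2751))) = Add(Rational(-1, 117), Rational(2654, 2751)) = Rational(102589, 107289)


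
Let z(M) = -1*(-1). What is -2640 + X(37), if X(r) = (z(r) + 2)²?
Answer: -2631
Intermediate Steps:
z(M) = 1
X(r) = 9 (X(r) = (1 + 2)² = 3² = 9)
-2640 + X(37) = -2640 + 9 = -2631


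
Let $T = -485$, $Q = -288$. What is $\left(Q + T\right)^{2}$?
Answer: $597529$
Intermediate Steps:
$\left(Q + T\right)^{2} = \left(-288 - 485\right)^{2} = \left(-773\right)^{2} = 597529$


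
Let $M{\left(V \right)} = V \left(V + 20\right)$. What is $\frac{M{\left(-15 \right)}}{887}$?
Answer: $- \frac{75}{887} \approx -0.084555$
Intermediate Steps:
$M{\left(V \right)} = V \left(20 + V\right)$
$\frac{M{\left(-15 \right)}}{887} = \frac{\left(-15\right) \left(20 - 15\right)}{887} = \left(-15\right) 5 \cdot \frac{1}{887} = \left(-75\right) \frac{1}{887} = - \frac{75}{887}$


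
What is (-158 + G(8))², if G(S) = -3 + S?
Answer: 23409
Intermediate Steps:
(-158 + G(8))² = (-158 + (-3 + 8))² = (-158 + 5)² = (-153)² = 23409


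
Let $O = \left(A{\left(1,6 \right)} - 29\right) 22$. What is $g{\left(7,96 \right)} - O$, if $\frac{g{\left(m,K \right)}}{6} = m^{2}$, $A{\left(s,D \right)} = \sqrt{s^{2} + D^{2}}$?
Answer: $932 - 22 \sqrt{37} \approx 798.18$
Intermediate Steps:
$A{\left(s,D \right)} = \sqrt{D^{2} + s^{2}}$
$O = -638 + 22 \sqrt{37}$ ($O = \left(\sqrt{6^{2} + 1^{2}} - 29\right) 22 = \left(\sqrt{36 + 1} - 29\right) 22 = \left(\sqrt{37} - 29\right) 22 = \left(-29 + \sqrt{37}\right) 22 = -638 + 22 \sqrt{37} \approx -504.18$)
$g{\left(m,K \right)} = 6 m^{2}$
$g{\left(7,96 \right)} - O = 6 \cdot 7^{2} - \left(-638 + 22 \sqrt{37}\right) = 6 \cdot 49 + \left(638 - 22 \sqrt{37}\right) = 294 + \left(638 - 22 \sqrt{37}\right) = 932 - 22 \sqrt{37}$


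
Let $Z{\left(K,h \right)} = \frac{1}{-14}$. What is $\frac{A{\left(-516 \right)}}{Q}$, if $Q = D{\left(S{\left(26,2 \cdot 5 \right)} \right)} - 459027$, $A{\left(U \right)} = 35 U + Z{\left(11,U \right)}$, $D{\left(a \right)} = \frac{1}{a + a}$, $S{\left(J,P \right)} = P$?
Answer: $\frac{2528410}{64263773} \approx 0.039344$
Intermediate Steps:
$Z{\left(K,h \right)} = - \frac{1}{14}$
$D{\left(a \right)} = \frac{1}{2 a}$
$A{\left(U \right)} = - \frac{1}{14} + 35 U$ ($A{\left(U \right)} = 35 U - \frac{1}{14} = - \frac{1}{14} + 35 U$)
$Q = - \frac{9180539}{20}$ ($Q = \frac{1}{2 \cdot 2 \cdot 5} - 459027 = \frac{1}{2 \cdot 10} - 459027 = \frac{1}{2} \cdot \frac{1}{10} - 459027 = \frac{1}{20} - 459027 = - \frac{9180539}{20} \approx -4.5903 \cdot 10^{5}$)
$\frac{A{\left(-516 \right)}}{Q} = \frac{- \frac{1}{14} + 35 \left(-516\right)}{- \frac{9180539}{20}} = \left(- \frac{1}{14} - 18060\right) \left(- \frac{20}{9180539}\right) = \left(- \frac{252841}{14}\right) \left(- \frac{20}{9180539}\right) = \frac{2528410}{64263773}$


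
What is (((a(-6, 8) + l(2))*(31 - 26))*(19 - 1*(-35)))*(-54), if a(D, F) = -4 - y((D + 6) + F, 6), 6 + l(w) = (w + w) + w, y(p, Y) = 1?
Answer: 72900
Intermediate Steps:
l(w) = -6 + 3*w (l(w) = -6 + ((w + w) + w) = -6 + (2*w + w) = -6 + 3*w)
a(D, F) = -5 (a(D, F) = -4 - 1*1 = -4 - 1 = -5)
(((a(-6, 8) + l(2))*(31 - 26))*(19 - 1*(-35)))*(-54) = (((-5 + (-6 + 3*2))*(31 - 26))*(19 - 1*(-35)))*(-54) = (((-5 + (-6 + 6))*5)*(19 + 35))*(-54) = (((-5 + 0)*5)*54)*(-54) = (-5*5*54)*(-54) = -25*54*(-54) = -1350*(-54) = 72900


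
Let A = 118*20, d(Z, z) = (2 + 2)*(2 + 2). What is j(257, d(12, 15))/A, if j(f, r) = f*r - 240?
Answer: 484/295 ≈ 1.6407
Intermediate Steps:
d(Z, z) = 16 (d(Z, z) = 4*4 = 16)
A = 2360
j(f, r) = -240 + f*r
j(257, d(12, 15))/A = (-240 + 257*16)/2360 = (-240 + 4112)*(1/2360) = 3872*(1/2360) = 484/295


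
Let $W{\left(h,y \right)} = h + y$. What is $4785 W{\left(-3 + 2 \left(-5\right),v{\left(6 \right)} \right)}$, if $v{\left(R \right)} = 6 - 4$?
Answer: $-52635$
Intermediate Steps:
$v{\left(R \right)} = 2$ ($v{\left(R \right)} = 6 - 4 = 2$)
$4785 W{\left(-3 + 2 \left(-5\right),v{\left(6 \right)} \right)} = 4785 \left(\left(-3 + 2 \left(-5\right)\right) + 2\right) = 4785 \left(\left(-3 - 10\right) + 2\right) = 4785 \left(-13 + 2\right) = 4785 \left(-11\right) = -52635$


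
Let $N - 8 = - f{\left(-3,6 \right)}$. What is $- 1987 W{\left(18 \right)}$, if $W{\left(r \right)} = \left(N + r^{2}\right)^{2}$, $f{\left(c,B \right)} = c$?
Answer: $-222991075$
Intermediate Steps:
$N = 11$ ($N = 8 - -3 = 8 + 3 = 11$)
$W{\left(r \right)} = \left(11 + r^{2}\right)^{2}$
$- 1987 W{\left(18 \right)} = - 1987 \left(11 + 18^{2}\right)^{2} = - 1987 \left(11 + 324\right)^{2} = - 1987 \cdot 335^{2} = \left(-1987\right) 112225 = -222991075$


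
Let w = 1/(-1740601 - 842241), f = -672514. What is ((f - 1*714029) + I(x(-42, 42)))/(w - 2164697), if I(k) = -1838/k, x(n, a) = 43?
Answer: 153997271557454/240416024141625 ≈ 0.64054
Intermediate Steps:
w = -1/2582842 (w = 1/(-2582842) = -1/2582842 ≈ -3.8717e-7)
((f - 1*714029) + I(x(-42, 42)))/(w - 2164697) = ((-672514 - 1*714029) - 1838/43)/(-1/2582842 - 2164697) = ((-672514 - 714029) - 1838*1/43)/(-5591070328875/2582842) = (-1386543 - 1838/43)*(-2582842/5591070328875) = -59623187/43*(-2582842/5591070328875) = 153997271557454/240416024141625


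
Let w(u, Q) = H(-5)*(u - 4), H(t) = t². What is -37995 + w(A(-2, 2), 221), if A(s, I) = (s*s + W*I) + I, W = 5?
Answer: -37695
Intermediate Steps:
A(s, I) = s² + 6*I (A(s, I) = (s*s + 5*I) + I = (s² + 5*I) + I = s² + 6*I)
w(u, Q) = -100 + 25*u (w(u, Q) = (-5)²*(u - 4) = 25*(-4 + u) = -100 + 25*u)
-37995 + w(A(-2, 2), 221) = -37995 + (-100 + 25*((-2)² + 6*2)) = -37995 + (-100 + 25*(4 + 12)) = -37995 + (-100 + 25*16) = -37995 + (-100 + 400) = -37995 + 300 = -37695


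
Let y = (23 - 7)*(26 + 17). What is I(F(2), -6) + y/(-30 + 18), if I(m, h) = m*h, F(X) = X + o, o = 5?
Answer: -298/3 ≈ -99.333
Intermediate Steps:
F(X) = 5 + X (F(X) = X + 5 = 5 + X)
y = 688 (y = 16*43 = 688)
I(m, h) = h*m
I(F(2), -6) + y/(-30 + 18) = -6*(5 + 2) + 688/(-30 + 18) = -6*7 + 688/(-12) = -42 + 688*(-1/12) = -42 - 172/3 = -298/3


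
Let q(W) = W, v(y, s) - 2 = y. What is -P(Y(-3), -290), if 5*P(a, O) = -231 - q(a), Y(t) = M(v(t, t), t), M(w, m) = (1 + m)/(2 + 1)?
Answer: 691/15 ≈ 46.067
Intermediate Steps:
v(y, s) = 2 + y
M(w, m) = ⅓ + m/3 (M(w, m) = (1 + m)/3 = (1 + m)*(⅓) = ⅓ + m/3)
Y(t) = ⅓ + t/3
P(a, O) = -231/5 - a/5 (P(a, O) = (-231 - a)/5 = -231/5 - a/5)
-P(Y(-3), -290) = -(-231/5 - (⅓ + (⅓)*(-3))/5) = -(-231/5 - (⅓ - 1)/5) = -(-231/5 - ⅕*(-⅔)) = -(-231/5 + 2/15) = -1*(-691/15) = 691/15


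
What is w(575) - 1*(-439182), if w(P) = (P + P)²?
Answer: 1761682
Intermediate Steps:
w(P) = 4*P² (w(P) = (2*P)² = 4*P²)
w(575) - 1*(-439182) = 4*575² - 1*(-439182) = 4*330625 + 439182 = 1322500 + 439182 = 1761682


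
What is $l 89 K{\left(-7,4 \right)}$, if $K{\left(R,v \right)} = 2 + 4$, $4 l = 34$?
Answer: $4539$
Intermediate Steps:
$l = \frac{17}{2}$ ($l = \frac{1}{4} \cdot 34 = \frac{17}{2} \approx 8.5$)
$K{\left(R,v \right)} = 6$
$l 89 K{\left(-7,4 \right)} = \frac{17}{2} \cdot 89 \cdot 6 = \frac{1513}{2} \cdot 6 = 4539$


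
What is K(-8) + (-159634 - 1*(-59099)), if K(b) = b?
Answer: -100543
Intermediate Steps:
K(-8) + (-159634 - 1*(-59099)) = -8 + (-159634 - 1*(-59099)) = -8 + (-159634 + 59099) = -8 - 100535 = -100543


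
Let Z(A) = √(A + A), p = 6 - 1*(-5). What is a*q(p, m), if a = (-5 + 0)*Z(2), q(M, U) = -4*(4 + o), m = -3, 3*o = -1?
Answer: 440/3 ≈ 146.67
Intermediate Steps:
o = -⅓ (o = (⅓)*(-1) = -⅓ ≈ -0.33333)
p = 11 (p = 6 + 5 = 11)
Z(A) = √2*√A (Z(A) = √(2*A) = √2*√A)
q(M, U) = -44/3 (q(M, U) = -4*(4 - ⅓) = -4*11/3 = -44/3)
a = -10 (a = (-5 + 0)*(√2*√2) = -5*2 = -10)
a*q(p, m) = -10*(-44/3) = 440/3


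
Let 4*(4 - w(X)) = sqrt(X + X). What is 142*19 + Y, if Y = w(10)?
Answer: 2702 - sqrt(5)/2 ≈ 2700.9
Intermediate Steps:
w(X) = 4 - sqrt(2)*sqrt(X)/4 (w(X) = 4 - sqrt(X + X)/4 = 4 - sqrt(2)*sqrt(X)/4)
Y = 4 - sqrt(5)/2 (Y = 4 - sqrt(2)*sqrt(10)/4 = 4 - sqrt(5)/2 ≈ 2.8820)
142*19 + Y = 142*19 + (4 - sqrt(5)/2) = 2698 + (4 - sqrt(5)/2) = 2702 - sqrt(5)/2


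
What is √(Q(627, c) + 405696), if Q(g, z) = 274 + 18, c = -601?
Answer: 2*√101497 ≈ 637.17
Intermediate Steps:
Q(g, z) = 292
√(Q(627, c) + 405696) = √(292 + 405696) = √405988 = 2*√101497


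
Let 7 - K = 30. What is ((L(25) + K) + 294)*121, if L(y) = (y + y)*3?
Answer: 50941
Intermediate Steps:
L(y) = 6*y (L(y) = (2*y)*3 = 6*y)
K = -23 (K = 7 - 1*30 = 7 - 30 = -23)
((L(25) + K) + 294)*121 = ((6*25 - 23) + 294)*121 = ((150 - 23) + 294)*121 = (127 + 294)*121 = 421*121 = 50941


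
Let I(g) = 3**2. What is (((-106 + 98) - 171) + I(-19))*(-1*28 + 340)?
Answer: -53040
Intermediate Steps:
I(g) = 9
(((-106 + 98) - 171) + I(-19))*(-1*28 + 340) = (((-106 + 98) - 171) + 9)*(-1*28 + 340) = ((-8 - 171) + 9)*(-28 + 340) = (-179 + 9)*312 = -170*312 = -53040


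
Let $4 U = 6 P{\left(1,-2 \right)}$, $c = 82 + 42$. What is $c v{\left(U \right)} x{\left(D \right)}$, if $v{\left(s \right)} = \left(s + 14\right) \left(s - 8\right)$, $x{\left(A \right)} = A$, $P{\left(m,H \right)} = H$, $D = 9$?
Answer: $-135036$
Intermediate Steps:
$c = 124$
$U = -3$ ($U = \frac{6 \left(-2\right)}{4} = \frac{1}{4} \left(-12\right) = -3$)
$v{\left(s \right)} = \left(-8 + s\right) \left(14 + s\right)$ ($v{\left(s \right)} = \left(14 + s\right) \left(-8 + s\right) = \left(-8 + s\right) \left(14 + s\right)$)
$c v{\left(U \right)} x{\left(D \right)} = 124 \left(-112 + \left(-3\right)^{2} + 6 \left(-3\right)\right) 9 = 124 \left(-112 + 9 - 18\right) 9 = 124 \left(-121\right) 9 = \left(-15004\right) 9 = -135036$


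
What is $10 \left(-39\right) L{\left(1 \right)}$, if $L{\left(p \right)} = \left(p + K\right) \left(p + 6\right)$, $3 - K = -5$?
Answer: $-24570$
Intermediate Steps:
$K = 8$ ($K = 3 - -5 = 3 + 5 = 8$)
$L{\left(p \right)} = \left(6 + p\right) \left(8 + p\right)$ ($L{\left(p \right)} = \left(p + 8\right) \left(p + 6\right) = \left(8 + p\right) \left(6 + p\right) = \left(6 + p\right) \left(8 + p\right)$)
$10 \left(-39\right) L{\left(1 \right)} = 10 \left(-39\right) \left(48 + 1^{2} + 14 \cdot 1\right) = - 390 \left(48 + 1 + 14\right) = \left(-390\right) 63 = -24570$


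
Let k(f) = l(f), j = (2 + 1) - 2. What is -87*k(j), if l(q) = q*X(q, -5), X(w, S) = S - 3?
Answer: 696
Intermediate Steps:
X(w, S) = -3 + S
l(q) = -8*q (l(q) = q*(-3 - 5) = q*(-8) = -8*q)
j = 1 (j = 3 - 2 = 1)
k(f) = -8*f
-87*k(j) = -(-696) = -87*(-8) = 696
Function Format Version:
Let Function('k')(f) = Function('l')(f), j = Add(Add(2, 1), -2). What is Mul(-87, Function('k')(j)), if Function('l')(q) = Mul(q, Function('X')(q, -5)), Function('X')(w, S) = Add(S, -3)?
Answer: 696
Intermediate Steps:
Function('X')(w, S) = Add(-3, S)
Function('l')(q) = Mul(-8, q) (Function('l')(q) = Mul(q, Add(-3, -5)) = Mul(q, -8) = Mul(-8, q))
j = 1 (j = Add(3, -2) = 1)
Function('k')(f) = Mul(-8, f)
Mul(-87, Function('k')(j)) = Mul(-87, Mul(-8, 1)) = Mul(-87, -8) = 696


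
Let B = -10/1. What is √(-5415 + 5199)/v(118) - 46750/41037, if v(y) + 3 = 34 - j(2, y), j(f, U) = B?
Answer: -46750/41037 + 6*I*√6/41 ≈ -1.1392 + 0.35846*I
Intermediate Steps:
B = -10 (B = -10*1 = -10)
j(f, U) = -10
v(y) = 41 (v(y) = -3 + (34 - 1*(-10)) = -3 + (34 + 10) = -3 + 44 = 41)
√(-5415 + 5199)/v(118) - 46750/41037 = √(-5415 + 5199)/41 - 46750/41037 = √(-216)*(1/41) - 46750*1/41037 = (6*I*√6)*(1/41) - 46750/41037 = 6*I*√6/41 - 46750/41037 = -46750/41037 + 6*I*√6/41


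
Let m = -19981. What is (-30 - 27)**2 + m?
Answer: -16732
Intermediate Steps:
(-30 - 27)**2 + m = (-30 - 27)**2 - 19981 = (-57)**2 - 19981 = 3249 - 19981 = -16732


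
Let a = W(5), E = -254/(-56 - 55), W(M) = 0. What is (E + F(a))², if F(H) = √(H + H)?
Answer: 64516/12321 ≈ 5.2363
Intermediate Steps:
E = 254/111 (E = -254/(-111) = -254*(-1/111) = 254/111 ≈ 2.2883)
a = 0
F(H) = √2*√H (F(H) = √(2*H) = √2*√H)
(E + F(a))² = (254/111 + √2*√0)² = (254/111 + √2*0)² = (254/111 + 0)² = (254/111)² = 64516/12321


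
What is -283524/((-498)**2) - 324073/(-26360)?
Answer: 6074808971/544782120 ≈ 11.151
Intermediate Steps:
-283524/((-498)**2) - 324073/(-26360) = -283524/248004 - 324073*(-1/26360) = -283524*1/248004 + 324073/26360 = -23627/20667 + 324073/26360 = 6074808971/544782120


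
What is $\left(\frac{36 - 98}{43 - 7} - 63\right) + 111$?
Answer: $\frac{833}{18} \approx 46.278$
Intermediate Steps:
$\left(\frac{36 - 98}{43 - 7} - 63\right) + 111 = \left(- \frac{62}{36} - 63\right) + 111 = \left(\left(-62\right) \frac{1}{36} - 63\right) + 111 = \left(- \frac{31}{18} - 63\right) + 111 = - \frac{1165}{18} + 111 = \frac{833}{18}$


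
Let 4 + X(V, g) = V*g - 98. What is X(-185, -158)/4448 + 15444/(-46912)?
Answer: 10138733/1630192 ≈ 6.2193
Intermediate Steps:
X(V, g) = -102 + V*g (X(V, g) = -4 + (V*g - 98) = -4 + (-98 + V*g) = -102 + V*g)
X(-185, -158)/4448 + 15444/(-46912) = (-102 - 185*(-158))/4448 + 15444/(-46912) = (-102 + 29230)*(1/4448) + 15444*(-1/46912) = 29128*(1/4448) - 3861/11728 = 3641/556 - 3861/11728 = 10138733/1630192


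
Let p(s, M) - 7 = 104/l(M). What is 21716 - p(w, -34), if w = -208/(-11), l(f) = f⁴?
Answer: 3626314765/167042 ≈ 21709.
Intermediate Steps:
w = 208/11 (w = -208*(-1/11) = 208/11 ≈ 18.909)
p(s, M) = 7 + 104/M⁴ (p(s, M) = 7 + 104/(M⁴) = 7 + 104/M⁴)
21716 - p(w, -34) = 21716 - (7 + 104/(-34)⁴) = 21716 - (7 + 104*(1/1336336)) = 21716 - (7 + 13/167042) = 21716 - 1*1169307/167042 = 21716 - 1169307/167042 = 3626314765/167042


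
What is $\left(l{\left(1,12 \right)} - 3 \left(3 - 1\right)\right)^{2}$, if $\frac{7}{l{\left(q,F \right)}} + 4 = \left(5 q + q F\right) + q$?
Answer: $\frac{121}{4} \approx 30.25$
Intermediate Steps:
$l{\left(q,F \right)} = \frac{7}{-4 + 6 q + F q}$ ($l{\left(q,F \right)} = \frac{7}{-4 + \left(\left(5 q + q F\right) + q\right)} = \frac{7}{-4 + \left(\left(5 q + F q\right) + q\right)} = \frac{7}{-4 + \left(6 q + F q\right)} = \frac{7}{-4 + 6 q + F q}$)
$\left(l{\left(1,12 \right)} - 3 \left(3 - 1\right)\right)^{2} = \left(\frac{7}{-4 + 6 \cdot 1 + 12 \cdot 1} - 3 \left(3 - 1\right)\right)^{2} = \left(\frac{7}{-4 + 6 + 12} - 6\right)^{2} = \left(\frac{7}{14} - 6\right)^{2} = \left(7 \cdot \frac{1}{14} - 6\right)^{2} = \left(\frac{1}{2} - 6\right)^{2} = \left(- \frac{11}{2}\right)^{2} = \frac{121}{4}$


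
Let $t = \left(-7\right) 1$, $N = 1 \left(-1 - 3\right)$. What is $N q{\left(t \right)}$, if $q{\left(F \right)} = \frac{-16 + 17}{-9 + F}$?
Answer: $\frac{1}{4} \approx 0.25$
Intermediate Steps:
$N = -4$ ($N = 1 \left(-4\right) = -4$)
$t = -7$
$q{\left(F \right)} = \frac{1}{-9 + F}$ ($q{\left(F \right)} = 1 \frac{1}{-9 + F} = \frac{1}{-9 + F}$)
$N q{\left(t \right)} = - \frac{4}{-9 - 7} = - \frac{4}{-16} = \left(-4\right) \left(- \frac{1}{16}\right) = \frac{1}{4}$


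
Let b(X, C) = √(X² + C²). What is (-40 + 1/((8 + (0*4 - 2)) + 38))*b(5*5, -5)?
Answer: -8795*√26/44 ≈ -1019.2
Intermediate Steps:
b(X, C) = √(C² + X²)
(-40 + 1/((8 + (0*4 - 2)) + 38))*b(5*5, -5) = (-40 + 1/((8 + (0*4 - 2)) + 38))*√((-5)² + (5*5)²) = (-40 + 1/((8 + (0 - 2)) + 38))*√(25 + 25²) = (-40 + 1/((8 - 2) + 38))*√(25 + 625) = (-40 + 1/(6 + 38))*√650 = (-40 + 1/44)*(5*√26) = -8795*√26/44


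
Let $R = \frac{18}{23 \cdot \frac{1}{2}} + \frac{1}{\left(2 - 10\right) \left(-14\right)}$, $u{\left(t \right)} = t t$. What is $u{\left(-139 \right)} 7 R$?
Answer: $\frac{78346655}{368} \approx 2.129 \cdot 10^{5}$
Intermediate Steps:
$u{\left(t \right)} = t^{2}$
$R = \frac{4055}{2576}$ ($R = \frac{18}{23 \cdot \frac{1}{2}} + \frac{1}{-8} \left(- \frac{1}{14}\right) = \frac{18}{\frac{23}{2}} - - \frac{1}{112} = 18 \cdot \frac{2}{23} + \frac{1}{112} = \frac{36}{23} + \frac{1}{112} = \frac{4055}{2576} \approx 1.5741$)
$u{\left(-139 \right)} 7 R = \left(-139\right)^{2} \cdot 7 \cdot \frac{4055}{2576} = 19321 \cdot \frac{4055}{368} = \frac{78346655}{368}$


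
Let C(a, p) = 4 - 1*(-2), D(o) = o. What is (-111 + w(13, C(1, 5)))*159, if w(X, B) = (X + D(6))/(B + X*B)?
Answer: -493165/28 ≈ -17613.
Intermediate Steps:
C(a, p) = 6 (C(a, p) = 4 + 2 = 6)
w(X, B) = (6 + X)/(B + B*X) (w(X, B) = (X + 6)/(B + X*B) = (6 + X)/(B + B*X))
(-111 + w(13, C(1, 5)))*159 = (-111 + (6 + 13)/(6*(1 + 13)))*159 = (-111 + (⅙)*19/14)*159 = (-111 + (⅙)*(1/14)*19)*159 = (-111 + 19/84)*159 = -9305/84*159 = -493165/28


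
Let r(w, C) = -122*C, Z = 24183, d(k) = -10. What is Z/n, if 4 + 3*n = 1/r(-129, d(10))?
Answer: -88509780/4879 ≈ -18141.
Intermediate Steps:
n = -4879/3660 (n = -4/3 + 1/(3*((-122*(-10)))) = -4/3 + (1/3)/1220 = -4/3 + (1/3)*(1/1220) = -4/3 + 1/3660 = -4879/3660 ≈ -1.3331)
Z/n = 24183/(-4879/3660) = 24183*(-3660/4879) = -88509780/4879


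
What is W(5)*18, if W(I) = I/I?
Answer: 18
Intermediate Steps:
W(I) = 1
W(5)*18 = 1*18 = 18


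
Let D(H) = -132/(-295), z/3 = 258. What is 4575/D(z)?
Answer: 449875/44 ≈ 10224.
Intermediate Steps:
z = 774 (z = 3*258 = 774)
D(H) = 132/295 (D(H) = -132*(-1/295) = 132/295)
4575/D(z) = 4575/(132/295) = 4575*(295/132) = 449875/44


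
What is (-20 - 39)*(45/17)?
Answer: -2655/17 ≈ -156.18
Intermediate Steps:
(-20 - 39)*(45/17) = -2655/17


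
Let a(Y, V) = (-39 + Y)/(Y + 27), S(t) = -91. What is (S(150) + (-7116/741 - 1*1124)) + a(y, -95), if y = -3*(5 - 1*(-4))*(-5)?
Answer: -8162927/6669 ≈ -1224.0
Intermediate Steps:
y = 135 (y = -3*(5 + 4)*(-5) = -3*9*(-5) = -27*(-5) = 135)
a(Y, V) = (-39 + Y)/(27 + Y)
(S(150) + (-7116/741 - 1*1124)) + a(y, -95) = (-91 + (-7116/741 - 1*1124)) + (-39 + 135)/(27 + 135) = (-91 + (-7116*1/741 - 1124)) + 96/162 = (-91 + (-2372/247 - 1124)) + (1/162)*96 = (-91 - 280000/247) + 16/27 = -302477/247 + 16/27 = -8162927/6669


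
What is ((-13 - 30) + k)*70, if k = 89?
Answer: 3220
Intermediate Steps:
((-13 - 30) + k)*70 = ((-13 - 30) + 89)*70 = (-43 + 89)*70 = 46*70 = 3220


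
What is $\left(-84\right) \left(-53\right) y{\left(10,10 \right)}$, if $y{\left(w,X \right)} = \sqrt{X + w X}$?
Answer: $4452 \sqrt{110} \approx 46693.0$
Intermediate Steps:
$y{\left(w,X \right)} = \sqrt{X + X w}$
$\left(-84\right) \left(-53\right) y{\left(10,10 \right)} = \left(-84\right) \left(-53\right) \sqrt{10 \left(1 + 10\right)} = 4452 \sqrt{10 \cdot 11} = 4452 \sqrt{110}$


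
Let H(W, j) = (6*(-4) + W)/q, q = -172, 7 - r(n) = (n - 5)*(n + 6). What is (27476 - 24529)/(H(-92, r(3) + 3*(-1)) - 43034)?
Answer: -126721/1850433 ≈ -0.068482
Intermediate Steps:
r(n) = 7 - (-5 + n)*(6 + n) (r(n) = 7 - (n - 5)*(n + 6) = 7 - (-5 + n)*(6 + n))
H(W, j) = 6/43 - W/172 (H(W, j) = (6*(-4) + W)/(-172) = (-24 + W)*(-1/172) = 6/43 - W/172)
(27476 - 24529)/(H(-92, r(3) + 3*(-1)) - 43034) = (27476 - 24529)/((6/43 - 1/172*(-92)) - 43034) = 2947/((6/43 + 23/43) - 43034) = 2947/(29/43 - 43034) = 2947/(-1850433/43) = 2947*(-43/1850433) = -126721/1850433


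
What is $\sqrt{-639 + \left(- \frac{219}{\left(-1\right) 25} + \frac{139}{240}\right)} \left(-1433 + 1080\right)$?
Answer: $- \frac{353 i \sqrt{2266779}}{60} \approx - 8857.8 i$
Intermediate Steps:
$\sqrt{-639 + \left(- \frac{219}{\left(-1\right) 25} + \frac{139}{240}\right)} \left(-1433 + 1080\right) = \sqrt{-639 + \left(- \frac{219}{-25} + 139 \cdot \frac{1}{240}\right)} \left(-353\right) = \sqrt{-639 + \left(\left(-219\right) \left(- \frac{1}{25}\right) + \frac{139}{240}\right)} \left(-353\right) = \sqrt{-639 + \left(\frac{219}{25} + \frac{139}{240}\right)} \left(-353\right) = \sqrt{-639 + \frac{11207}{1200}} \left(-353\right) = \sqrt{- \frac{755593}{1200}} \left(-353\right) = \frac{i \sqrt{2266779}}{60} \left(-353\right) = - \frac{353 i \sqrt{2266779}}{60}$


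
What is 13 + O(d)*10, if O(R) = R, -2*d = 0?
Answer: 13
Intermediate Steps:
d = 0 (d = -½*0 = 0)
13 + O(d)*10 = 13 + 0*10 = 13 + 0 = 13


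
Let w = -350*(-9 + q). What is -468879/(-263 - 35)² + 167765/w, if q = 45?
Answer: -1040303923/55946520 ≈ -18.595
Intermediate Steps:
w = -12600 (w = -350*(-9 + 45) = -350*36 = -12600)
-468879/(-263 - 35)² + 167765/w = -468879/(-263 - 35)² + 167765/(-12600) = -468879/((-298)²) + 167765*(-1/12600) = -468879/88804 - 33553/2520 = -1040303923/55946520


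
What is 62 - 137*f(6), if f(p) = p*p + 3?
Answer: -5281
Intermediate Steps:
f(p) = 3 + p² (f(p) = p² + 3 = 3 + p²)
62 - 137*f(6) = 62 - 137*(3 + 6²) = 62 - 137*(3 + 36) = 62 - 137*39 = 62 - 5343 = -5281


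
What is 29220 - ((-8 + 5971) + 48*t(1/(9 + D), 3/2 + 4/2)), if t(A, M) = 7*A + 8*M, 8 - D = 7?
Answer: 109397/5 ≈ 21879.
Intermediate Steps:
D = 1 (D = 8 - 1*7 = 8 - 7 = 1)
29220 - ((-8 + 5971) + 48*t(1/(9 + D), 3/2 + 4/2)) = 29220 - ((-8 + 5971) + 48*(7/(9 + 1) + 8*(3/2 + 4/2))) = 29220 - (5963 + 48*(7/10 + 8*(3*(1/2) + 4*(1/2)))) = 29220 - (5963 + 48*(7*(1/10) + 8*(3/2 + 2))) = 29220 - (5963 + 48*(7/10 + 8*(7/2))) = 29220 - (5963 + 48*(7/10 + 28)) = 29220 - (5963 + 48*(287/10)) = 29220 - (5963 + 6888/5) = 29220 - 1*36703/5 = 29220 - 36703/5 = 109397/5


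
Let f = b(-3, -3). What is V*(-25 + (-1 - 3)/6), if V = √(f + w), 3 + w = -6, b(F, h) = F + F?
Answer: -77*I*√15/3 ≈ -99.407*I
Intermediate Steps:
b(F, h) = 2*F
f = -6 (f = 2*(-3) = -6)
w = -9 (w = -3 - 6 = -9)
V = I*√15 (V = √(-6 - 9) = √(-15) = I*√15 ≈ 3.873*I)
V*(-25 + (-1 - 3)/6) = (I*√15)*(-25 + (-1 - 3)/6) = (I*√15)*(-25 + (⅙)*(-4)) = (I*√15)*(-25 - ⅔) = (I*√15)*(-77/3) = -77*I*√15/3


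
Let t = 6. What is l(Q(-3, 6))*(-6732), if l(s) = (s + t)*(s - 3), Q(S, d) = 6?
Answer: -242352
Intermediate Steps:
l(s) = (-3 + s)*(6 + s) (l(s) = (s + 6)*(s - 3) = (6 + s)*(-3 + s) = (-3 + s)*(6 + s))
l(Q(-3, 6))*(-6732) = (-18 + 6**2 + 3*6)*(-6732) = (-18 + 36 + 18)*(-6732) = 36*(-6732) = -242352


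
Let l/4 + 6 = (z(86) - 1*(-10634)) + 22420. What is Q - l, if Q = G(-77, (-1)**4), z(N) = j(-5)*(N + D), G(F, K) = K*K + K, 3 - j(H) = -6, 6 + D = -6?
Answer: -134854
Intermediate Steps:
D = -12 (D = -6 - 6 = -12)
j(H) = 9 (j(H) = 3 - 1*(-6) = 3 + 6 = 9)
G(F, K) = K + K**2 (G(F, K) = K**2 + K = K + K**2)
z(N) = -108 + 9*N (z(N) = 9*(N - 12) = 9*(-12 + N) = -108 + 9*N)
Q = 2 (Q = (-1)**4*(1 + (-1)**4) = 1*(1 + 1) = 1*2 = 2)
l = 134856 (l = -24 + 4*(((-108 + 9*86) - 1*(-10634)) + 22420) = -24 + 4*(((-108 + 774) + 10634) + 22420) = -24 + 4*((666 + 10634) + 22420) = -24 + 4*(11300 + 22420) = -24 + 4*33720 = -24 + 134880 = 134856)
Q - l = 2 - 1*134856 = 2 - 134856 = -134854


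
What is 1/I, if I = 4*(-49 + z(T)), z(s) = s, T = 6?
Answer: -1/172 ≈ -0.0058140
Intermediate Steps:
I = -172 (I = 4*(-49 + 6) = 4*(-43) = -172)
1/I = 1/(-172) = -1/172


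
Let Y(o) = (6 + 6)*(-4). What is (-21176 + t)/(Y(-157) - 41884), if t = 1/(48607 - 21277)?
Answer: 578740079/1146001560 ≈ 0.50501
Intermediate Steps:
t = 1/27330 ≈ 3.6590e-5
Y(o) = -48 (Y(o) = 12*(-4) = -48)
(-21176 + t)/(Y(-157) - 41884) = (-21176 + 1/27330)/(-48 - 41884) = -578740079/27330/(-41932) = -578740079/27330*(-1/41932) = 578740079/1146001560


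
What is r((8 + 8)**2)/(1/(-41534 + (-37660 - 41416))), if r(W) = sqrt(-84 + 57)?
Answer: -361830*I*sqrt(3) ≈ -6.2671e+5*I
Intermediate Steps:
r(W) = 3*I*sqrt(3) (r(W) = sqrt(-27) = 3*I*sqrt(3))
r((8 + 8)**2)/(1/(-41534 + (-37660 - 41416))) = (3*I*sqrt(3))/(1/(-41534 + (-37660 - 41416))) = (3*I*sqrt(3))/(1/(-41534 - 79076)) = (3*I*sqrt(3))/(1/(-120610)) = (3*I*sqrt(3))/(-1/120610) = (3*I*sqrt(3))*(-120610) = -361830*I*sqrt(3)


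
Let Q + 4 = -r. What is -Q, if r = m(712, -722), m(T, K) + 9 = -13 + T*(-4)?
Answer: -2866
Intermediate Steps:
m(T, K) = -22 - 4*T (m(T, K) = -9 + (-13 + T*(-4)) = -9 + (-13 - 4*T) = -22 - 4*T)
r = -2870 (r = -22 - 4*712 = -22 - 2848 = -2870)
Q = 2866 (Q = -4 - 1*(-2870) = -4 + 2870 = 2866)
-Q = -1*2866 = -2866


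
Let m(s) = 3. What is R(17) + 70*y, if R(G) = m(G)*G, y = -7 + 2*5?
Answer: 261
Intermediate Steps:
y = 3 (y = -7 + 10 = 3)
R(G) = 3*G
R(17) + 70*y = 3*17 + 70*3 = 51 + 210 = 261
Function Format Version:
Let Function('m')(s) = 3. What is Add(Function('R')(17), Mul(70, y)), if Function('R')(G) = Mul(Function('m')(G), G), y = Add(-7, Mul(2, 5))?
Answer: 261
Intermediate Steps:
y = 3 (y = Add(-7, 10) = 3)
Function('R')(G) = Mul(3, G)
Add(Function('R')(17), Mul(70, y)) = Add(Mul(3, 17), Mul(70, 3)) = Add(51, 210) = 261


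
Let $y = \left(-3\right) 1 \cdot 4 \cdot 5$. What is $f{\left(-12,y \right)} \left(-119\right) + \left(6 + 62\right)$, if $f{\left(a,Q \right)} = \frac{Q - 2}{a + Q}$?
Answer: $- \frac{1241}{36} \approx -34.472$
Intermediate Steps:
$y = -60$ ($y = \left(-3\right) 20 = -60$)
$f{\left(a,Q \right)} = \frac{-2 + Q}{Q + a}$
$f{\left(-12,y \right)} \left(-119\right) + \left(6 + 62\right) = \frac{-2 - 60}{-60 - 12} \left(-119\right) + \left(6 + 62\right) = \frac{1}{-72} \left(-62\right) \left(-119\right) + 68 = \left(- \frac{1}{72}\right) \left(-62\right) \left(-119\right) + 68 = \frac{31}{36} \left(-119\right) + 68 = - \frac{3689}{36} + 68 = - \frac{1241}{36}$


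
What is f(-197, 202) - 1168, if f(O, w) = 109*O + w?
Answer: -22439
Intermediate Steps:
f(O, w) = w + 109*O
f(-197, 202) - 1168 = (202 + 109*(-197)) - 1168 = (202 - 21473) - 1168 = -21271 - 1168 = -22439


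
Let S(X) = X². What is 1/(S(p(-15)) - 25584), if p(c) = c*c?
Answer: 1/25041 ≈ 3.9935e-5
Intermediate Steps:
p(c) = c²
1/(S(p(-15)) - 25584) = 1/(((-15)²)² - 25584) = 1/(225² - 25584) = 1/(50625 - 25584) = 1/25041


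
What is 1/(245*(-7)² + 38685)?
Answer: 1/50690 ≈ 1.9728e-5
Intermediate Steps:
1/(245*(-7)² + 38685) = 1/(245*49 + 38685) = 1/(12005 + 38685) = 1/50690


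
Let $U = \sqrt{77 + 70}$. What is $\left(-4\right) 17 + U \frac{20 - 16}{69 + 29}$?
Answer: $-68 + \frac{2 \sqrt{3}}{7} \approx -67.505$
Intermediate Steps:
$U = 7 \sqrt{3}$ ($U = \sqrt{147} = 7 \sqrt{3} \approx 12.124$)
$\left(-4\right) 17 + U \frac{20 - 16}{69 + 29} = \left(-4\right) 17 + 7 \sqrt{3} \frac{20 - 16}{69 + 29} = -68 + 7 \sqrt{3} \cdot \frac{4}{98} = -68 + 7 \sqrt{3} \cdot 4 \cdot \frac{1}{98} = -68 + 7 \sqrt{3} \cdot \frac{2}{49} = -68 + \frac{2 \sqrt{3}}{7}$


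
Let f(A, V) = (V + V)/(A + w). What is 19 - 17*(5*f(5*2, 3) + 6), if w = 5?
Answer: -117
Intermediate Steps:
f(A, V) = 2*V/(5 + A) (f(A, V) = (V + V)/(A + 5) = (2*V)/(5 + A) = 2*V/(5 + A))
19 - 17*(5*f(5*2, 3) + 6) = 19 - 17*(5*(2*3/(5 + 5*2)) + 6) = 19 - 17*(5*(2*3/(5 + 10)) + 6) = 19 - 17*(5*(2*3/15) + 6) = 19 - 17*(5*(2*3*(1/15)) + 6) = 19 - 17*(5*(2/5) + 6) = 19 - 17*(2 + 6) = 19 - 17*8 = 19 - 136 = -117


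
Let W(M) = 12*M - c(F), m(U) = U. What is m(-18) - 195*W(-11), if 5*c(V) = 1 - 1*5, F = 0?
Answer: 25566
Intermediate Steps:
c(V) = -⅘ (c(V) = (1 - 1*5)/5 = (1 - 5)/5 = (⅕)*(-4) = -⅘)
W(M) = ⅘ + 12*M (W(M) = 12*M - 1*(-⅘) = 12*M + ⅘ = ⅘ + 12*M)
m(-18) - 195*W(-11) = -18 - 195*(⅘ + 12*(-11)) = -18 - 195*(⅘ - 132) = -18 - 195*(-656/5) = -18 + 25584 = 25566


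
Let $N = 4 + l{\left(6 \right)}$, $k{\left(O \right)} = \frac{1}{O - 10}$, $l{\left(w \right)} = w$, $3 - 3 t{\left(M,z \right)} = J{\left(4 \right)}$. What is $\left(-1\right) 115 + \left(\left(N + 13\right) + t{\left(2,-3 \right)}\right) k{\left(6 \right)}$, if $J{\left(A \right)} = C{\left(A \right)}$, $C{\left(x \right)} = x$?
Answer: $- \frac{362}{3} \approx -120.67$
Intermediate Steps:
$J{\left(A \right)} = A$
$t{\left(M,z \right)} = - \frac{1}{3}$ ($t{\left(M,z \right)} = 1 - \frac{4}{3} = - \frac{1}{3}$)
$k{\left(O \right)} = \frac{1}{-10 + O}$
$N = 10$ ($N = 4 + 6 = 10$)
$\left(-1\right) 115 + \left(\left(N + 13\right) + t{\left(2,-3 \right)}\right) k{\left(6 \right)} = \left(-1\right) 115 + \frac{\left(10 + 13\right) - \frac{1}{3}}{-10 + 6} = -115 + \frac{23 - \frac{1}{3}}{-4} = -115 + \frac{68}{3} \left(- \frac{1}{4}\right) = -115 - \frac{17}{3} = - \frac{362}{3}$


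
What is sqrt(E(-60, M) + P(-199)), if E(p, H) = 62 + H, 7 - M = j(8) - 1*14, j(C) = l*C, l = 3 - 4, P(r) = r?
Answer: 6*I*sqrt(3) ≈ 10.392*I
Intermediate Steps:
l = -1
j(C) = -C
M = 29 (M = 7 - (-1*8 - 1*14) = 7 - (-8 - 14) = 7 - 1*(-22) = 7 + 22 = 29)
sqrt(E(-60, M) + P(-199)) = sqrt((62 + 29) - 199) = sqrt(91 - 199) = sqrt(-108) = 6*I*sqrt(3)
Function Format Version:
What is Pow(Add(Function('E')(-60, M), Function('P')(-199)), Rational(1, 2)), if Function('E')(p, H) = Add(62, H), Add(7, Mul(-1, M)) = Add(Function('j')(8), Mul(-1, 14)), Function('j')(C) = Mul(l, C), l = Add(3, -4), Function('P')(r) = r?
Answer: Mul(6, I, Pow(3, Rational(1, 2))) ≈ Mul(10.392, I)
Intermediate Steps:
l = -1
Function('j')(C) = Mul(-1, C)
M = 29 (M = Add(7, Mul(-1, Add(Mul(-1, 8), Mul(-1, 14)))) = Add(7, Mul(-1, Add(-8, -14))) = Add(7, Mul(-1, -22)) = Add(7, 22) = 29)
Pow(Add(Function('E')(-60, M), Function('P')(-199)), Rational(1, 2)) = Pow(Add(Add(62, 29), -199), Rational(1, 2)) = Pow(Add(91, -199), Rational(1, 2)) = Pow(-108, Rational(1, 2)) = Mul(6, I, Pow(3, Rational(1, 2)))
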